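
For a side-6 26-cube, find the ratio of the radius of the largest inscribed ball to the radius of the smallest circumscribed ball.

For an n-cube of any side s, the inradius is s/2 and the circumradius is s√n/2, so the ratio is 1/√26 ≈ 0.196116.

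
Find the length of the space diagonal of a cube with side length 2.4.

||(2.4,2.4,...,2.4)|| = √(3)·2.4 ≈ 4.15692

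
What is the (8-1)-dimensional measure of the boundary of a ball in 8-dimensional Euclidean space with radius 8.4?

S_8(8.4) = 2·π^(8/2)·(8.4)^7 / Γ(8/2) ≈ 9.58149e+07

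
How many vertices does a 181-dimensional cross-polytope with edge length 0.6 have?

An n-cross-polytope has 2n vertices; here n = 181, giving 362.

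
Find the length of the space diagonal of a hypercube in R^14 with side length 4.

d = √(4² + 4² + ... + 4²) [14 terms] = √(14·4²) = 4√14 ≈ 14.9666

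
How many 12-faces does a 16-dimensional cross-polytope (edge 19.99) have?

An n-cross-polytope has 2^(k+1)·C(n,k+1) k-faces. Here 2^13·C(16,13) = 8192·560 = 4587520.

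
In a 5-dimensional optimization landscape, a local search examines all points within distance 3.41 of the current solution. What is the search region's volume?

Volume = π^{5/2}·(3.41)^5/Γ(7/2) ≈ 2427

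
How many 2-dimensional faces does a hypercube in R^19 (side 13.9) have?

Number of 2-faces = C(19,2) · 2^(19-2) = 171 · 131072 = 22413312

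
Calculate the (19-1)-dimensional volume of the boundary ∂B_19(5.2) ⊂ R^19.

S_19(5.2) = 2·π^(19/2)·(5.2)^18 / Γ(19/2) ≈ 6.84543e+12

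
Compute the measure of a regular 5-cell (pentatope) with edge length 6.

V = (6^4 / 4!) · √((4+1) / 2^4) ≈ 30.1869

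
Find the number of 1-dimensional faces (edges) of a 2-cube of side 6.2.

Each of the 2^2 = 4 vertices has degree 2; total edges = 2·2^2/2 = 4.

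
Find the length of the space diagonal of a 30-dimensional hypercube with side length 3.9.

The space diagonal of an n-cube of side s is s√n. Here 3.9·√30 ≈ 21.3612.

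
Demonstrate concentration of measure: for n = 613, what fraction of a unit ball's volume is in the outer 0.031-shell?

1 - (1-0.031)^613 ≈ 0.9999999959 ≈ (100 - 4.13e-07)%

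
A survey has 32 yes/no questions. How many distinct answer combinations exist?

Number of vertices = 2^32 = 4294967296.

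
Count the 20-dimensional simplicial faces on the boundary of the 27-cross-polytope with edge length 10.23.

f_20(27-orthoplex) = 2^21 · (27 choose 21) = 620777963520.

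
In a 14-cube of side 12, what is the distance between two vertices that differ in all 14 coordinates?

Diagonal = √14 · 12 ≈ 44.8999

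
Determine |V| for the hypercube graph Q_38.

Each vertex is a binary string of length 38, so there are 2^38 = 274877906944.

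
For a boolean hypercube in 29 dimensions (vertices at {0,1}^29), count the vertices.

The 29-cube has 2^29 = 536870912 vertices.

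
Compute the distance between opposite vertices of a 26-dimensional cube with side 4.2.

d = √(4.2² + 4.2² + ... + 4.2²) [26 terms] = √(26·4.2²) = 4.2√26 ≈ 21.4159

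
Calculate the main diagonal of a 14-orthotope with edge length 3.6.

||(3.6,3.6,...,3.6)|| = √(14)·3.6 ≈ 13.47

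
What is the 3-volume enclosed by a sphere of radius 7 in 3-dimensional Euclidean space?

Volume = π^{3/2}·(7)^3/Γ(5/2) = 1372·π/3 ≈ 1436.76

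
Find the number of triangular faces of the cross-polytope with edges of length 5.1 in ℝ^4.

f_2(4-orthoplex) = 2^3 · (4 choose 3) = 32.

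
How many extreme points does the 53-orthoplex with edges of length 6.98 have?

An n-cross-polytope has 2n vertices; here n = 53, giving 106.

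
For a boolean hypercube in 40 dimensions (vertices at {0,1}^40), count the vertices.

An n-cube has 2^n vertices; for n = 40 that is 2^40 = 1099511627776.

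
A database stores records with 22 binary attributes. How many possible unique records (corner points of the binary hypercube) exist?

Each vertex is a binary string of length 22, so there are 2^22 = 4194304.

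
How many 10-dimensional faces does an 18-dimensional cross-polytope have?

Each 10-face is the convex hull of 11 vertices, one chosen as ±e_i from each of 11 distinct axes: 2^11·C(18,11) = 65175552.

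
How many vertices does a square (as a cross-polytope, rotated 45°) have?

The vertices are ±e_1, ..., ±e_2, so there are 2·2 = 4.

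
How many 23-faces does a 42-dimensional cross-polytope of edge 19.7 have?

An n-cross-polytope has 2^(k+1)·C(n,k+1) k-faces. Here 2^24·C(42,24) = 16777216·353697121050 = 5934052998433996800.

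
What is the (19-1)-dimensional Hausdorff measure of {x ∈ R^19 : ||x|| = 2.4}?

|∂B_19(2.4)| ≈ 6.1822e+06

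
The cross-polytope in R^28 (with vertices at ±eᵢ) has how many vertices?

Number of vertices = 2n = 56.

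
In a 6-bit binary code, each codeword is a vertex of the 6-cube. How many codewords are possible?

An n-cube has 2^n vertices; for n = 6 that is 2^6 = 64.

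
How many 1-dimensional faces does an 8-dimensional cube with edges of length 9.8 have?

An n-cube has C(n,k)·2^(n-k) k-faces. Here C(8,1)·2^7 = 8·128 = 1024.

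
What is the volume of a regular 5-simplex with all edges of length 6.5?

Volume = 6.5^5 · √(6/2^5) / 5! ≈ 41.8684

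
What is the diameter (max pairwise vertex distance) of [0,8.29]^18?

d = √(8.29² + 8.29² + ... + 8.29²) [18 terms] = √(18·8.29²) = 8.29√18 ≈ 35.1715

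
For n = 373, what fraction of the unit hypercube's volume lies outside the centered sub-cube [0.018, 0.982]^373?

Shell fraction = 1 - (1-0.036)^373 ≈ 0.9999988499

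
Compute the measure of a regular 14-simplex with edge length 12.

Volume = 12^14 · √(15/2^14) / 14! ≈ 445.62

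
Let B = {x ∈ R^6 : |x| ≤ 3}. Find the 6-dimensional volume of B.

Volume = π^{6/2}·(3)^6/Γ(4) = 243·π^3/2 ≈ 3767.26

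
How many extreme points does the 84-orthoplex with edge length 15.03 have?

Number of vertices = 2n = 168.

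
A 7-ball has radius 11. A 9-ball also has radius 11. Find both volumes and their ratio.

V_7(11) ≈ 9.20723e+07. V_9(11) ≈ 7.77771e+09. Ratio V_7/V_9 ≈ 0.01184.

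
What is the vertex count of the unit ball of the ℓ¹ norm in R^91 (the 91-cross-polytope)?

The vertices are ±e_1, ..., ±e_91, so there are 2·91 = 182.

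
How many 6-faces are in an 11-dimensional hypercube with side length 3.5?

f_6(11-cube) = (11 choose 6) · 2^5 = 14784.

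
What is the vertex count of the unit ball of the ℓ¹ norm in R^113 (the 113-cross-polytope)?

Number of vertices = 2n = 226.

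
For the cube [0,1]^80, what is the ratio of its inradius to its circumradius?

Ratio = (s/2)/(s√80/2) = 80^(-1/2) ≈ 0.111803.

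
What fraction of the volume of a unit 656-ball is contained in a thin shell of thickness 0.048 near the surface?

Shell fraction = 1 - (1-0.048)^656 ≈ 1 - 9.679e-15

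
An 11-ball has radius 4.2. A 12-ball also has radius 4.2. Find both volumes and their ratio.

V_11(4.2) ≈ 1.3516e+07. V_12(4.2) ≈ 4.02308e+07. Ratio V_11/V_12 ≈ 0.336.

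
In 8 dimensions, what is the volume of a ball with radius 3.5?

V_8(3.5) = π^(8/2) · (3.5)^8 / Γ(8/2 + 1) = 5764801·π^4/6144 ≈ 91397.1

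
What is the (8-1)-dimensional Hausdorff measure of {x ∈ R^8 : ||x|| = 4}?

|∂B_8(4)| = 16384·π^4/3 ≈ 531984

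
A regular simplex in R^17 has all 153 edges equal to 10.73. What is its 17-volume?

Volume = 10.73^17 · √(18/2^17) / 17! ≈ 10.9146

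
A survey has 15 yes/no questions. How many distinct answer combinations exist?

Each vertex is a binary string of length 15, so there are 2^15 = 32768.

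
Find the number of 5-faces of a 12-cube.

Number of 5-faces = C(12,5) · 2^(12-5) = 792 · 128 = 101376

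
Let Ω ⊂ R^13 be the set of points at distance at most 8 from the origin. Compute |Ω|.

The n-ball volume is π^(n/2)·r^n/Γ(n/2+1). With n=13, r=8: V = 70368744177664·π^6/135135 ≈ 5.00623e+11.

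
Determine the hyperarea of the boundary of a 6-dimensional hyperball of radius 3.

The surface area of an n-ball is 2π^(n/2) r^(n-1) / Γ(n/2). For n=6, r=3: 243·π^3 ≈ 7534.53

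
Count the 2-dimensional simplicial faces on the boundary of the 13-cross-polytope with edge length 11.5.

f_2(13-orthoplex) = 2^3 · (13 choose 3) = 2288.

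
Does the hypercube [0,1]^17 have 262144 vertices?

False. The 17-cube has 2^17 = 131072 vertices.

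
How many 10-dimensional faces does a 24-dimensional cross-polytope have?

Number of 10-faces = 2^(10+1) · C(24,10+1) = 2048 · 2496144 = 5112102912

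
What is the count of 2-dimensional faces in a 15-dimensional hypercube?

Number of 2-faces = C(15,2) · 2^(15-2) = 105 · 8192 = 860160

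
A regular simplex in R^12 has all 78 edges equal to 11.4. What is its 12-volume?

For a regular n-simplex with edge a, V = (a^n / n!)·√((n+1)/2^n). With a=11.4, n=12: V ≈ 566.647.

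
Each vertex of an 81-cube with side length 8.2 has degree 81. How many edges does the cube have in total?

An n-cube has n·2^(n-1) edges. With n = 81: 81·1208925819614629174706176 = 97922991388784963151200256.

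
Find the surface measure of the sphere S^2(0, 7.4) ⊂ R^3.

The surface area of an n-ball is 2π^(n/2) r^(n-1) / Γ(n/2). For n=3, r=7.4: 4πr² = 4π·(7.4)² ≈ 688.134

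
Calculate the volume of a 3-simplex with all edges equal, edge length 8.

Volume = (√2/12) · 8³ = 60.3398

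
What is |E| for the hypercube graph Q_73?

An n-cube has n·2^(n-1) edges. With n = 73: 73·4722366482869645213696 = 344732753249484100599808.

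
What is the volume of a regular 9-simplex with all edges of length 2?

V = (2^9 / 9!) · √((9+1) / 2^9) ≈ 0.000197184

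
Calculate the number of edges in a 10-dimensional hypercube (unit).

An n-cube has n·2^(n-1) edges. With n = 10: 10·512 = 5120.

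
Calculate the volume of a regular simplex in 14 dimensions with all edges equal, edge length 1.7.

V = (1.7^14 / 14!) · √((14+1) / 2^14) ≈ 5.84403e-10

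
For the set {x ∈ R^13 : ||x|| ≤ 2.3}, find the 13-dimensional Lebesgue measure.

Volume = π^{13/2}·(2.3)^13/Γ(15/2) ≈ 45899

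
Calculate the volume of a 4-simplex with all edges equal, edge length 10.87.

Volume = 10.87^4 · √(5/2^4) / 4! ≈ 325.186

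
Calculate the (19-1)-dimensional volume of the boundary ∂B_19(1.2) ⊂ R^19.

The surface area of an n-ball is 2π^(n/2) r^(n-1) / Γ(n/2). For n=19, r=1.2: 23.5832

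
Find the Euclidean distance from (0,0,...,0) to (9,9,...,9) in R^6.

Diagonal = √6 · 9 ≈ 22.0454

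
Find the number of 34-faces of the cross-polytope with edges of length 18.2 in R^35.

Number of 34-faces = 2^(34+1) · C(35,34+1) = 34359738368 · 1 = 34359738368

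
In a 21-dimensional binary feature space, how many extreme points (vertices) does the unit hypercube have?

An n-cube has 2^n vertices; for n = 21 that is 2^21 = 2097152.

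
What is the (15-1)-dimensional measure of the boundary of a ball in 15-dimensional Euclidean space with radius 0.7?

S = n·V_n(r)/r = 15·V_15(0.7)/0.7 (volume-to-surface relation), giving 0.0388055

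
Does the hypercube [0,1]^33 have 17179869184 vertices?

False. The 33-cube has 2^33 = 8589934592 vertices.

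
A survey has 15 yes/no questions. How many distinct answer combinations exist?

The 15-cube has 2^15 = 32768 vertices.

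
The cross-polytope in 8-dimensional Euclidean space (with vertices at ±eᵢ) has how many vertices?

An n-cross-polytope has 2n vertices; here n = 8, giving 16.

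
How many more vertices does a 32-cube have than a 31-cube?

The 32-cube has 2^32 = 4294967296 vertices. The 31-cube has 2^31 = 2147483648 vertices. Difference: 4294967296 - 2147483648 = 2147483648.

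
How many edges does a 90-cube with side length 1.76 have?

An n-cube has n·2^(n-1) edges. With n = 90: 90·618970019642690137449562112 = 55707301767842112370460590080.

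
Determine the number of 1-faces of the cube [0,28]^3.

f_1(3-cube) = (3 choose 1) · 2^2 = 12.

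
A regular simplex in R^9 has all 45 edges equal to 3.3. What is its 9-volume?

Volume = 3.3^9 · √(10/2^9) / 9! ≈ 0.0178742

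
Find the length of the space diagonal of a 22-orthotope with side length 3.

d = √(3² + 3² + ... + 3²) [22 terms] = √(22·3²) = 3√22 ≈ 14.0712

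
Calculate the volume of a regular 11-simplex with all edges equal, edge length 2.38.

Volume = 2.38^11 · √(12/2^11) / 11! ≈ 2.66144e-05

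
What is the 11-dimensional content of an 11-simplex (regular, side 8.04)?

For a regular n-simplex with edge a, V = (a^n / n!)·√((n+1)/2^n). With a=8.04, n=11: V ≈ 17.4015.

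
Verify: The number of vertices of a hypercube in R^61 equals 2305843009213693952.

True. The 61-cube has 2^61 = 2305843009213693952 vertices.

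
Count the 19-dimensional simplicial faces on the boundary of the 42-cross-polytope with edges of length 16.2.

Each 19-face is the convex hull of 20 vertices, one chosen as ±e_i from each of 20 distinct axes: 2^20·C(42,20) = 538749548542033920.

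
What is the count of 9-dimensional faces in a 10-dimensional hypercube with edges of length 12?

f_9(10-cube) = (10 choose 9) · 2^1 = 20.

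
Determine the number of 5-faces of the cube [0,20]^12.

Choose 5 of 12 axes to span the face (C(12,5) = 792 ways), then fix each of the remaining 7 coordinates at one of its two extreme values (2^7 = 128 ways): 792·128 = 101376.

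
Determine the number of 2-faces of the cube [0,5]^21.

f_2(21-cube) = (21 choose 2) · 2^19 = 110100480.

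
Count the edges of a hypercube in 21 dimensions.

An n-cube has n·2^(n-1) edges. With n = 21: 21·1048576 = 22020096.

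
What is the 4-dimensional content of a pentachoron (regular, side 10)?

V = (10^4 / 4!) · √((4+1) / 2^4) ≈ 232.924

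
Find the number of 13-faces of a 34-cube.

Number of 13-faces = C(34,13) · 2^(34-13) = 927983760 · 2097152 = 1946122998251520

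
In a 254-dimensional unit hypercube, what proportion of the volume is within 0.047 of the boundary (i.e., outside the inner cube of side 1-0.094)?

The inner cube has side 1-2·0.047 = 0.906 and volume (0.906)^254 ≈ 1.29e-11, so the shell holds 1 - 1.29e-11 of the volume.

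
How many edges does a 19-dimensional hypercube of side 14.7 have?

An n-cube has n·2^(n-1) edges. With n = 19: 19·262144 = 4980736.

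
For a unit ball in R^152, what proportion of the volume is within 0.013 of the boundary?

1 - (1-0.013)^152 ≈ 0.863162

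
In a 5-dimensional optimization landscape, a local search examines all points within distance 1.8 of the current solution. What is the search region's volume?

V_5(1.8) = π^(5/2) · (1.8)^5 / Γ(5/2 + 1) ≈ 99.4629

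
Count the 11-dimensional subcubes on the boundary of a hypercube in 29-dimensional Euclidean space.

Choose 11 of 29 axes to span the face (C(29,11) = 34597290 ways), then fix each of the remaining 18 coordinates at one of its two extreme values (2^18 = 262144 ways): 34597290·262144 = 9069471989760.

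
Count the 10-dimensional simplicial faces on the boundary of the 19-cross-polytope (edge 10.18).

Each 10-face is the convex hull of 11 vertices, one chosen as ±e_i from each of 11 distinct axes: 2^11·C(19,11) = 154791936.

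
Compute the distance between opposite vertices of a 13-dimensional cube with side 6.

d = √(6² + 6² + ... + 6²) [13 terms] = √(13·6²) = 6√13 ≈ 21.6333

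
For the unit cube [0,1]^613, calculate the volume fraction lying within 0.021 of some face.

Shell fraction = 1 - (1-0.042)^613 ≈ 1 - 3.776e-12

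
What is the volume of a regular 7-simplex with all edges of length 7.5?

For a regular n-simplex with edge a, V = (a^n / n!)·√((n+1)/2^n). With a=7.5, n=7: V ≈ 66.2122.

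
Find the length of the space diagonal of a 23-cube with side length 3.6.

The space diagonal of an n-cube of side s is s√n. Here 3.6·√23 ≈ 17.265.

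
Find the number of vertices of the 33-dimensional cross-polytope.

The 33-dimensional cross-polytope has 2n = 2·33 = 66 vertices.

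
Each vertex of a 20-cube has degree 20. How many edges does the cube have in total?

Each of the 2^20 = 1048576 vertices has degree 20; total edges = 20·2^20/2 = 10485760.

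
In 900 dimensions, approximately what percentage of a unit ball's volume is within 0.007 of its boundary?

1 - (1-0.007)^900 ≈ 0.998204 ≈ 99.82%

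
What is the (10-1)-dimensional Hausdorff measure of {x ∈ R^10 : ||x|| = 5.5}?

|∂B_10(5.5)| = 2357947691·π^5/6144 ≈ 1.17444e+08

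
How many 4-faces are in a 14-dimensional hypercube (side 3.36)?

f_4(14-cube) = (14 choose 4) · 2^10 = 1025024.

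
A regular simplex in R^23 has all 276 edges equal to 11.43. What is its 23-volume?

V_23 = √(24) · 11.43^23 / (23! · 2^(23/2)) ≈ 0.141524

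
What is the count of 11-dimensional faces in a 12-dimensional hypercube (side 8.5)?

An n-cube has C(n,k)·2^(n-k) k-faces. Here C(12,11)·2^1 = 12·2 = 24.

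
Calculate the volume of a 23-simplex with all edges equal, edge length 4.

V = (4^23 / 23!) · √((23+1) / 2^23) ≈ 4.60411e-12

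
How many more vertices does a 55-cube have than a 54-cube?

The 55-cube has 2^55 = 36028797018963968 vertices. The 54-cube has 2^54 = 18014398509481984 vertices. Difference: 36028797018963968 - 18014398509481984 = 18014398509481984.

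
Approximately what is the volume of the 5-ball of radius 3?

Volume = π^{5/2}·(3)^5/Γ(7/2) = 648·π^2/5 ≈ 1279.1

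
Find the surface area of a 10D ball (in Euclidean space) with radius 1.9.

|∂B_10(1.9)| ≈ 8229.07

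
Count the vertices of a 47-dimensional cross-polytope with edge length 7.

The 47-dimensional cross-polytope has 2n = 2·47 = 94 vertices.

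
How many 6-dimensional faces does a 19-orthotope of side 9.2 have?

Choose 6 of 19 axes to span the face (C(19,6) = 27132 ways), then fix each of the remaining 13 coordinates at one of its two extreme values (2^13 = 8192 ways): 27132·8192 = 222265344.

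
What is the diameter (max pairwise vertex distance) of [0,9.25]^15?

||(9.25,9.25,...,9.25)|| = √(15)·9.25 ≈ 35.8251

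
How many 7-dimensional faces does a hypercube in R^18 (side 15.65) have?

f_7(18-cube) = (18 choose 7) · 2^11 = 65175552.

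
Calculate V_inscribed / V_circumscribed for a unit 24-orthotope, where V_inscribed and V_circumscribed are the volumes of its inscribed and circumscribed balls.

The radii are 1/2 and 1√24/2, so the volume ratio is (1/√24)^24 = 24^{-24/2} ≈ 2.7382e-17.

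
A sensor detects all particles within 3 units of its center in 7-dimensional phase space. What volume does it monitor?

The n-ball volume is π^(n/2)·r^n/Γ(n/2+1). With n=7, r=3: V = 11664·π^3/35 ≈ 10333.1.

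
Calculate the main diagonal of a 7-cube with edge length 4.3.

Diagonal = √7 · 4.3 ≈ 11.3767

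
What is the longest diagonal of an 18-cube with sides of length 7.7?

d = √(7.7² + 7.7² + ... + 7.7²) [18 terms] = √(18·7.7²) = 7.7√18 ≈ 32.6683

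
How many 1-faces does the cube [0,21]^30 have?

The 30-cube has n·2^(n-1) = 30·2^29 = 30·536870912 = 16106127360 edges.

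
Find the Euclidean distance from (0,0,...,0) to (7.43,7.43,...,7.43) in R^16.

Diagonal = √16 · 7.43 = 29.72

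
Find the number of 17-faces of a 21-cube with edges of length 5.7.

An n-cube has C(n,k)·2^(n-k) k-faces. Here C(21,17)·2^4 = 5985·16 = 95760.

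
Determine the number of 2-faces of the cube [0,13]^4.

Choose 2 of 4 axes to span the face (C(4,2) = 6 ways), then fix each of the remaining 2 coordinates at one of its two extreme values (2^2 = 4 ways): 6·4 = 24.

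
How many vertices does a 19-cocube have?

Number of 0-faces = 2^(0+1) · C(19,0+1) = 2 · 19 = 38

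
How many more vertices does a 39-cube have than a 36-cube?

The 39-cube has 2^39 = 549755813888 vertices. The 36-cube has 2^36 = 68719476736 vertices. Difference: 549755813888 - 68719476736 = 481036337152.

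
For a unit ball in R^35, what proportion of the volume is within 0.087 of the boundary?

1 - (1-0.087)^35 ≈ 0.95865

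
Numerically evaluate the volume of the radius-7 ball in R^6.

V = 117649·π^3/6 ≈ 607976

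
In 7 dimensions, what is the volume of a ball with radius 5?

V_7(5) = π^(7/2) · (5)^7 / Γ(7/2 + 1) = 250000·π^3/21 ≈ 369122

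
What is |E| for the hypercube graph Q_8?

Each of the 2^8 = 256 vertices has degree 8; total edges = 8·2^8/2 = 1024.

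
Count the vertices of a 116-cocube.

The vertices are ±e_1, ..., ±e_116, so there are 2·116 = 232.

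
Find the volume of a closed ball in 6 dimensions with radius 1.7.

Volume = π^{6/2}·(1.7)^6/Γ(4) ≈ 124.736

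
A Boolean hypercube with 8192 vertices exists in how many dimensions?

2^n = 8192 ⇒ n = log_2(8192) = 13.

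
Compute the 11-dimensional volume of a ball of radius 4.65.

The n-ball volume is π^(n/2)·r^n/Γ(n/2+1). With n=11, r=4.65: V ≈ 4.14083e+07.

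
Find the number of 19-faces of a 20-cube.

Choose 19 of 20 axes to span the face (C(20,19) = 20 ways), then fix each of the remaining 1 coordinate at one of its two extreme values (2^1 = 2 ways): 20·2 = 40.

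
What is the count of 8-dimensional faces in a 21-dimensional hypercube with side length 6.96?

f_8(21-cube) = (21 choose 8) · 2^13 = 1666990080.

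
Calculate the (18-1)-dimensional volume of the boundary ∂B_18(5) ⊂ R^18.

The surface area of an n-ball is 2π^(n/2) r^(n-1) / Γ(n/2). For n=18, r=5: 152587890625·π^9/4032 ≈ 1.1281e+12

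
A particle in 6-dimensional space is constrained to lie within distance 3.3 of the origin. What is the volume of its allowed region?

Volume = π^{6/2}·(3.3)^6/Γ(4) ≈ 6673.94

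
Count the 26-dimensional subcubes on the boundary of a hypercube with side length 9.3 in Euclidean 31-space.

f_26(31-cube) = (31 choose 26) · 2^5 = 5437152.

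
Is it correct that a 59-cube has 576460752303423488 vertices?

True. The 59-cube has 2^59 = 576460752303423488 vertices.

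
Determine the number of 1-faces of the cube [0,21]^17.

Number of 1-faces = C(17,1) · 2^(17-1) = 17 · 65536 = 1114112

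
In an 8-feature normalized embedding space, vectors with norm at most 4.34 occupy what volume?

V_8(4.34) = π^(8/2) · (4.34)^8 / Γ(8/2 + 1) ≈ 510865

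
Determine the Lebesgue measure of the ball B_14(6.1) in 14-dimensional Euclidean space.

V_14(6.1) = π^(14/2) · (6.1)^14 / Γ(14/2 + 1) ≈ 5.91884e+10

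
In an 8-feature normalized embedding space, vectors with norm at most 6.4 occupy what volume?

V_8(6.4) = π^(8/2) · (6.4)^8 / Γ(8/2 + 1) ≈ 1.14243e+07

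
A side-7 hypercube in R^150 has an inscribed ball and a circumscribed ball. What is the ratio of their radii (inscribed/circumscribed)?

r_in / r_out = (7/2) / (7√150/2) = 1/√150 ≈ 0.0816497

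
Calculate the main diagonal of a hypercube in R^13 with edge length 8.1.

||(8.1,8.1,...,8.1)|| = √(13)·8.1 ≈ 29.205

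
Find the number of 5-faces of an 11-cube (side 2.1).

Number of 5-faces = C(11,5) · 2^(11-5) = 462 · 64 = 29568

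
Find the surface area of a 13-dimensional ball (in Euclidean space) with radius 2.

S_13(2) = 2·π^(13/2)·(2)^12 / Γ(13/2) = 524288·π^6/10395 ≈ 48489.2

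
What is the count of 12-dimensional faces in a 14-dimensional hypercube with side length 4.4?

f_12(14-cube) = (14 choose 12) · 2^2 = 364.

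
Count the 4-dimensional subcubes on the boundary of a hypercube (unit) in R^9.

f_4(9-cube) = (9 choose 4) · 2^5 = 4032.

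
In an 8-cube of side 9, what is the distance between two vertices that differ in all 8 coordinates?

||(9,9,...,9)|| = √(8)·9 ≈ 25.4558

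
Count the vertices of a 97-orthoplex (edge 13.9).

Number of vertices = 2n = 194.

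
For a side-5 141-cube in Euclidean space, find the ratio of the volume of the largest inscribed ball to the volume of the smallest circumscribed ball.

Volume scales as r^n, and r_in/r_out = 1/√141, giving (1/√141)^141 ≈ 3.02032e-152.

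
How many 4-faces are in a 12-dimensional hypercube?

Number of 4-faces = C(12,4) · 2^(12-4) = 495 · 256 = 126720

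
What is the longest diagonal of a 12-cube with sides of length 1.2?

Diagonal = √12 · 1.2 ≈ 4.15692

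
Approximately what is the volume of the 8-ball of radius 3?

V_8(3) = π^(8/2) · (3)^8 / Γ(8/2 + 1) = 2187·π^4/8 ≈ 26629.2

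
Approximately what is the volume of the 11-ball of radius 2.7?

V_11(2.7) = π^(11/2) · (2.7)^11 / Γ(11/2 + 1) ≈ 104738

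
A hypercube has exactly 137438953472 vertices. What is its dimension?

n = log_2(137438953472) = 37.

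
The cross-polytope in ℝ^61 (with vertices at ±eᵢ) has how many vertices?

The vertices are ±e_1, ..., ±e_61, so there are 2·61 = 122.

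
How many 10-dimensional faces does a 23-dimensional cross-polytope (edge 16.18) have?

Number of 10-faces = 2^(10+1) · C(23,10+1) = 2048 · 1352078 = 2769055744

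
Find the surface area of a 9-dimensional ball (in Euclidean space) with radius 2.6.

S_9(2.6) = 2·π^(9/2)·(2.6)^8 / Γ(9/2) ≈ 61993.6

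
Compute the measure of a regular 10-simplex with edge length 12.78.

V = (12.78^10 / 10!) · √((10+1) / 2^10) ≈ 3319.65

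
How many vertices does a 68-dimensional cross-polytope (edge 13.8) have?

An n-cross-polytope has 2n vertices; here n = 68, giving 136.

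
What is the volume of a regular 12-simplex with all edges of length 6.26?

Volume = 6.26^12 · √(13/2^12) / 12! ≈ 0.425938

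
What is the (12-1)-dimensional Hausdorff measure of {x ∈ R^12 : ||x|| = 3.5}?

The surface area of an n-ball is 2π^(n/2) r^(n-1) / Γ(n/2). For n=12, r=3.5: 1977326743·π^6/122880 ≈ 1.54702e+07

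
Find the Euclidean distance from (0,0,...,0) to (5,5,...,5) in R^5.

Diagonal = √5 · 5 ≈ 11.1803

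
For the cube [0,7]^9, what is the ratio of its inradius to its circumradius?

Ratio = (s/2)/(s√9/2) = 9^(-1/2) ≈ 0.333333.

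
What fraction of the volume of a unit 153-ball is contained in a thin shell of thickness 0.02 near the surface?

V(inner)/V(outer) = ((1-0.02)/1)^153 ≈ 0.04546, so the shell fraction is 0.954544.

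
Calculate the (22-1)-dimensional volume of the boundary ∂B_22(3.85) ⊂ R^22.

|∂B_22(3.85)| ≈ 3.19588e+11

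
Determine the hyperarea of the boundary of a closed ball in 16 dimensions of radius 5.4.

The surface area of an n-ball is 2π^(n/2) r^(n-1) / Γ(n/2). For n=16, r=5.4: 3.64506e+11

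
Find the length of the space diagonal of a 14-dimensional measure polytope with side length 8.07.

||(8.07,8.07,...,8.07)|| = √(14)·8.07 ≈ 30.1952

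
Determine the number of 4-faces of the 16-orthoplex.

f_4(16-orthoplex) = 2^5 · (16 choose 5) = 139776.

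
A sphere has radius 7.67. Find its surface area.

S = n·V_n(r)/r = 3·V_3(7.67)/7.67 (volume-to-surface relation), giving 4πr² = 4π·(7.67)² ≈ 739.266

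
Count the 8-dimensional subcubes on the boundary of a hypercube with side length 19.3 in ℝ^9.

Choose 8 of 9 axes to span the face (C(9,8) = 9 ways), then fix each of the remaining 1 coordinate at one of its two extreme values (2^1 = 2 ways): 9·2 = 18.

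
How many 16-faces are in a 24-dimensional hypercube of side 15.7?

Number of 16-faces = C(24,16) · 2^(24-16) = 735471 · 256 = 188280576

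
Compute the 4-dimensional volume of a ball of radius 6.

V = 648·π^2 ≈ 6395.5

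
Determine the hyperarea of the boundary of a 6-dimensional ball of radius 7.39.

The surface area of an n-ball is 2π^(n/2) r^(n-1) / Γ(n/2). For n=6, r=7.39: 683395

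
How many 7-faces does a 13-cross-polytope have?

An n-cross-polytope has 2^(k+1)·C(n,k+1) k-faces. Here 2^8·C(13,8) = 256·1287 = 329472.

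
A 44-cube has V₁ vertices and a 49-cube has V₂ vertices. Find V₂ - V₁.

V₁ = 2^44 = 17592186044416. V₂ = 2^49 = 562949953421312. V₂ - V₁ = 545357767376896.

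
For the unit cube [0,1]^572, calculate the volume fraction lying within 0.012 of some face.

The inner cube has side 1-2·0.012 = 0.976 and volume (0.976)^572 ≈ 9.232e-07, so the shell holds 0.9999990768 of the volume.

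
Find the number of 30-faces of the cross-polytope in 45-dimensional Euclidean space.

Each 30-face is the convex hull of 31 vertices, one chosen as ±e_i from each of 31 distinct axes: 2^31·C(45,31) = 358353463146530734080.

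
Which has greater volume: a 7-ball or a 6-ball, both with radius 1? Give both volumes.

V_7(1.0) ≈ 4.72477. V_6(1.0) ≈ 5.16771. The 6-ball is larger.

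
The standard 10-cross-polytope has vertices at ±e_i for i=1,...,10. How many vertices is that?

An n-cross-polytope has 2n vertices; here n = 10, giving 20.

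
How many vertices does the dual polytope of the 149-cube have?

An n-cross-polytope has 2n vertices; here n = 149, giving 298.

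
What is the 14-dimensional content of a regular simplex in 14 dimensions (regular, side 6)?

V = (6^14 / 14!) · √((14+1) / 2^14) ≈ 0.0271985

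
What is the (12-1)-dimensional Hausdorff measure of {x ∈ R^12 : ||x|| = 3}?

S_12(3) = 2·π^(12/2)·(3)^11 / Γ(12/2) = 59049·π^6/20 ≈ 2.83845e+06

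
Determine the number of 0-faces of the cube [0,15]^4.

Number of 0-faces = C(4,0) · 2^(4-0) = 1 · 16 = 16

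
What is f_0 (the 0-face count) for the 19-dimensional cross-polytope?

Number of 0-faces = 2^(0+1) · C(19,0+1) = 2 · 19 = 38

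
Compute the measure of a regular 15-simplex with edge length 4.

V = (4^15 / 15!) · √((15+1) / 2^15) ≈ 1.81441e-05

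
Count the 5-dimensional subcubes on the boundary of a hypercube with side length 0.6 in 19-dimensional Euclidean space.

Number of 5-faces = C(19,5) · 2^(19-5) = 11628 · 16384 = 190513152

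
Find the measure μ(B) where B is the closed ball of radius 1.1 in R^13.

V_13(1.1) = π^(13/2) · (1.1)^13 / Γ(13/2 + 1) ≈ 3.14374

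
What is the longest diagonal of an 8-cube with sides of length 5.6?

||(5.6,5.6,...,5.6)|| = √(8)·5.6 ≈ 15.8392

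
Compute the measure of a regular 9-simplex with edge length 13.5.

V_9 = √(10) · 13.5^9 / (9! · 2^(9/2)) ≈ 5735.96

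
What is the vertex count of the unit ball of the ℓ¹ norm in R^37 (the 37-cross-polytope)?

Number of vertices = 2n = 74.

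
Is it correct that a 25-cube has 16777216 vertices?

False. The 25-cube has 2^25 = 33554432 vertices.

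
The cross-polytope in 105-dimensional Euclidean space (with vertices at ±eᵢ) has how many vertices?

Number of vertices = 2n = 210.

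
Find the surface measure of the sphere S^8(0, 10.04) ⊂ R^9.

The surface area of an n-ball is 2π^(n/2) r^(n-1) / Γ(n/2). For n=9, r=10.04: 3.065e+09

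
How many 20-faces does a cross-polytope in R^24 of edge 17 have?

f_20(24-orthoplex) = 2^21 · (24 choose 21) = 4244635648.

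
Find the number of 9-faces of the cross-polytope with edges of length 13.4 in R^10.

An n-cross-polytope has 2^(k+1)·C(n,k+1) k-faces. Here 2^10·C(10,10) = 1024·1 = 1024.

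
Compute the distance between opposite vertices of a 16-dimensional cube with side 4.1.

||(4.1,4.1,...,4.1)|| = √(16)·4.1 = 16.4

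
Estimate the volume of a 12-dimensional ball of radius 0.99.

The n-ball volume is π^(n/2)·r^n/Γ(n/2+1). With n=12, r=0.99: V ≈ 1.18356.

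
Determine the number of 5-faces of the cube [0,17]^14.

Choose 5 of 14 axes to span the face (C(14,5) = 2002 ways), then fix each of the remaining 9 coordinates at one of its two extreme values (2^9 = 512 ways): 2002·512 = 1025024.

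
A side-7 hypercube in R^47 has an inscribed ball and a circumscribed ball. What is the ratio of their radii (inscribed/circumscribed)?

For an n-cube of any side s, the inradius is s/2 and the circumradius is s√n/2, so the ratio is 1/√47 ≈ 0.145865.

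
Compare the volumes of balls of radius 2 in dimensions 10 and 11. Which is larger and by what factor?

V_10(2) ≈ 2611.37, V_11(2) ≈ 3858.64. The 11-ball is larger by a factor of 1.478.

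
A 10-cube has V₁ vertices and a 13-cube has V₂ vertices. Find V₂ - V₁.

V₁ = 2^10 = 1024. V₂ = 2^13 = 8192. V₂ - V₁ = 7168.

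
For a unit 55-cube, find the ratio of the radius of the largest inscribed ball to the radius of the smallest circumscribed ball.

r_in = 1/2 (half the side); r_out = 1√55/2 (half the diagonal). Ratio = 1/√55 ≈ 0.13484.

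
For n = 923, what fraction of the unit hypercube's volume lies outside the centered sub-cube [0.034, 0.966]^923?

1 - (1 - 2·0.034)^923 = 1 - 0.932^923 ≈ 1 - 5.9e-29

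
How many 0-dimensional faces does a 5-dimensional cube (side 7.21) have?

An n-cube has C(n,k)·2^(n-k) k-faces. Here C(5,0)·2^5 = 1·32 = 32.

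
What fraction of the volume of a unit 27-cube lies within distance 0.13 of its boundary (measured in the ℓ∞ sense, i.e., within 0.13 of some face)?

1 - (1 - 2·0.13)^27 = 1 - 0.74^27 ≈ 0.999705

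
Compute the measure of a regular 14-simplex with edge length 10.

Volume = 10^14 · √(15/2^14) / 14! ≈ 34.7078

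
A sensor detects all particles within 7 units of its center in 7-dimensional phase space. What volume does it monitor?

V = 1882384·π^3/15 ≈ 3.89105e+06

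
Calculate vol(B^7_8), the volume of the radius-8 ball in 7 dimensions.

Volume = π^{7/2}·(8)^7/Γ(9/2) = 33554432·π^3/105 ≈ 9.90855e+06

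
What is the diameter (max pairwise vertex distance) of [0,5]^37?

d = √(5² + 5² + ... + 5²) [37 terms] = √(37·5²) = 5√37 ≈ 30.4138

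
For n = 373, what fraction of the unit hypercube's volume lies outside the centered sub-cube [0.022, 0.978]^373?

The inner cube has side 1-2·0.022 = 0.956 and volume (0.956)^373 ≈ 5.138e-08, so the shell holds 0.9999999486 of the volume.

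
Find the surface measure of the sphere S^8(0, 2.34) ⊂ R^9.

|∂B_9(2.34)| ≈ 26686.2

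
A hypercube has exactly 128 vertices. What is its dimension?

Since 2^n = 128, we have n = 7.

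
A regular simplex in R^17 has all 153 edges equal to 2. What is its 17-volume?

V = (2^17 / 17!) · √((17+1) / 2^17) ≈ 4.3184e-12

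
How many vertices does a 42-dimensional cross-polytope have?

The 42-dimensional cross-polytope has 2n = 2·42 = 84 vertices.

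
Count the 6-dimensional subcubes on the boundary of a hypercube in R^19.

Choose 6 of 19 axes to span the face (C(19,6) = 27132 ways), then fix each of the remaining 13 coordinates at one of its two extreme values (2^13 = 8192 ways): 27132·8192 = 222265344.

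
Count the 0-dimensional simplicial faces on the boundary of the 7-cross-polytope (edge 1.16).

An n-cross-polytope has 2^(k+1)·C(n,k+1) k-faces. Here 2^1·C(7,1) = 2·7 = 14.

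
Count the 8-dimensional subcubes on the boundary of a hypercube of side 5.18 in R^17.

Number of 8-faces = C(17,8) · 2^(17-8) = 24310 · 512 = 12446720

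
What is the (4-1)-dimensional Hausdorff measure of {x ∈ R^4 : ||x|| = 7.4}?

The surface area of an n-ball is 2π^(n/2) r^(n-1) / Γ(n/2). For n=4, r=7.4: 7998.8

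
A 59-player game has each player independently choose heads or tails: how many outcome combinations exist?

Each vertex is a binary string of length 59, so there are 2^59 = 576460752303423488.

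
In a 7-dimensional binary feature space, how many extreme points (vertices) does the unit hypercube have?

The 7-cube has 2^7 = 128 vertices.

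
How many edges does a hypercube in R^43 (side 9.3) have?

Each of the 2^43 = 8796093022208 vertices has degree 43; total edges = 43·2^43/2 = 189115999977472.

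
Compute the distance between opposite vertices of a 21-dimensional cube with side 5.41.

d = √(5.41² + 5.41² + ... + 5.41²) [21 terms] = √(21·5.41²) = 5.41√21 ≈ 24.7917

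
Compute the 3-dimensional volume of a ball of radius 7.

V = 1372·π/3 ≈ 1436.76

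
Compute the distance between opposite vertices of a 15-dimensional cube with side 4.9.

||(4.9,4.9,...,4.9)|| = √(15)·4.9 ≈ 18.9776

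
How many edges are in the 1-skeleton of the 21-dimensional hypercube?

Each of the 2^21 = 2097152 vertices has degree 21; total edges = 21·2^21/2 = 22020096.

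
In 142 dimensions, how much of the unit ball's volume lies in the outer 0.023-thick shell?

V(inner)/V(outer) = ((1-0.023)/1)^142 ≈ 0.03673, so the shell fraction is 0.963269.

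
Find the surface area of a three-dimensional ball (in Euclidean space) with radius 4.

S_3(4) = 2·π^(3/2)·(4)^2 / Γ(3/2) = 4πr² = 4π·(4)² ≈ 201.062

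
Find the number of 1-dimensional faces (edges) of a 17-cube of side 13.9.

Number of 1-faces = C(17,1)·2^(17-1) = 17·65536 = 1114112.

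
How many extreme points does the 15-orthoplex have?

An n-cross-polytope has 2n vertices; here n = 15, giving 30.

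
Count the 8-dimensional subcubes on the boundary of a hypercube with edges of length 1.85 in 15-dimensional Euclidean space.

Number of 8-faces = C(15,8) · 2^(15-8) = 6435 · 128 = 823680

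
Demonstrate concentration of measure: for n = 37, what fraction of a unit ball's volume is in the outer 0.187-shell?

1 - (1-0.187)^37 ≈ 0.999529 ≈ 99.9529%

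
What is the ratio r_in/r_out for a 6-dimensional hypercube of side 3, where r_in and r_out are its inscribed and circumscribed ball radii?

For an n-cube of any side s, the inradius is s/2 and the circumradius is s√n/2, so the ratio is 1/√6 ≈ 0.408248.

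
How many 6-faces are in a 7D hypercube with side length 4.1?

Choose 6 of 7 axes to span the face (C(7,6) = 7 ways), then fix each of the remaining 1 coordinate at one of its two extreme values (2^1 = 2 ways): 7·2 = 14.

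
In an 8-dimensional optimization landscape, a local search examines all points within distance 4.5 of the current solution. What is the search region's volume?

The n-ball volume is π^(n/2)·r^n/Γ(n/2+1). With n=8, r=4.5: V = 14348907·π^4/2048 ≈ 682478.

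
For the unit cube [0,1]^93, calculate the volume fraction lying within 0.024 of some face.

1 - (1 - 2·0.024)^93 = 1 - 0.952^93 ≈ 0.989691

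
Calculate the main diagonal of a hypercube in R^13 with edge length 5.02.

Diagonal = √13 · 5.02 ≈ 18.0999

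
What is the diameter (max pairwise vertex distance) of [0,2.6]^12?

||(2.6,2.6,...,2.6)|| = √(12)·2.6 ≈ 9.00666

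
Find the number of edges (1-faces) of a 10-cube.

f_1(10-cube) = (10 choose 1) · 2^9 = 5120.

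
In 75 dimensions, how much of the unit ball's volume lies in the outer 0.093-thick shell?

1 - (1-0.093)^75 ≈ 0.999338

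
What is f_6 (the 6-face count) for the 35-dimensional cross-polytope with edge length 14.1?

An n-cross-polytope has 2^(k+1)·C(n,k+1) k-faces. Here 2^7·C(35,7) = 128·6724520 = 860738560.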